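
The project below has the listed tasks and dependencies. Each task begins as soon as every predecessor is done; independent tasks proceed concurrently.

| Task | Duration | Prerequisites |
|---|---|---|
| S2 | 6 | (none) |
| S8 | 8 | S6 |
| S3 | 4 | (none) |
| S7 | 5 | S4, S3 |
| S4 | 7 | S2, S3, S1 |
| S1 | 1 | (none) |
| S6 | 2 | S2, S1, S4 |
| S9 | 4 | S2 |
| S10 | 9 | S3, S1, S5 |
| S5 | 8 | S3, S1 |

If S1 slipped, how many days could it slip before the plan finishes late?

S2→S4→S6→S8 = 6+7+2+8 = 23 sets the makespan at 23 days.
Longest path through S1: 18 days (earliest finish 1, latest finish 6).
Slack of S1 = 5 − 0 = 5 days.

5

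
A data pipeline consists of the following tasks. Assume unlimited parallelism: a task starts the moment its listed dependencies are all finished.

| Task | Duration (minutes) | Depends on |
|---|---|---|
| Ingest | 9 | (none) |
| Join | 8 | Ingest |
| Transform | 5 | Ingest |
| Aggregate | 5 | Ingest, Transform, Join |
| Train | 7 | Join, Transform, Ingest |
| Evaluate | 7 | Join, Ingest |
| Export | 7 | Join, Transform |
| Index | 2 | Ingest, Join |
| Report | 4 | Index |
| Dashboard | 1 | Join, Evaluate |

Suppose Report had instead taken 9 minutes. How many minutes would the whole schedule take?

28

The binding path is Ingest→Join→Evaluate→Dashboard = 9+8+7+1 = 25; finish at 25 minutes.
Report has 2 minutes of float (longest path through it is 23).
The binding chain switches to Ingest→Join→Index→Report = 9+8+2+9 = 28; finish 28 minutes.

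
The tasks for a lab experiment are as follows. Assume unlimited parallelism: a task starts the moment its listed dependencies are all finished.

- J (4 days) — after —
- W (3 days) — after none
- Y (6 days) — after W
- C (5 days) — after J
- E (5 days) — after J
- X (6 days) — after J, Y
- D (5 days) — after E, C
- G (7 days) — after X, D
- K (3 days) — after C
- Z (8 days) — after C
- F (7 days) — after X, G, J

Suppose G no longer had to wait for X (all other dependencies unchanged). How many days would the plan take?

Original critical path: W→Y→X→G→F = 3+6+6+7+7 = 29 ⇒ 29 days.
Without X→G, G's earliest start moves from 15 to 14.
The longest chain is now J→C→D→G→F = 4+5+5+7+7 = 28, so the plan takes 28 days.

28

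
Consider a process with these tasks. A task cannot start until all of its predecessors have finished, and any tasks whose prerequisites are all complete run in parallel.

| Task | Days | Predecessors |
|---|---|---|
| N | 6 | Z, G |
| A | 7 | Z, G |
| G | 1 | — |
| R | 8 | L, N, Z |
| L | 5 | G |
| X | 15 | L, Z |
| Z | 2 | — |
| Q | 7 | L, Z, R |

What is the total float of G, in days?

1

Z→N→R→Q = 2+6+8+7 = 23 sets the makespan at 23 days.
The longest chain containing G totals 22 days.
So G can slip 2 − 1 = 1 day.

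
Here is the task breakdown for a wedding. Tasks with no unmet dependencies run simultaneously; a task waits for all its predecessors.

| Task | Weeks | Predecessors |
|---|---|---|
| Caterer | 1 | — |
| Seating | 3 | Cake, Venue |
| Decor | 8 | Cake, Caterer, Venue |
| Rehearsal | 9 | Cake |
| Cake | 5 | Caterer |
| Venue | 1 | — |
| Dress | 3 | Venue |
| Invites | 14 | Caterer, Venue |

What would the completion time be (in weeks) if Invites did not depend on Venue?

Original critical path: Venue→Invites = 1+14 = 15 ⇒ 15 weeks.
Dropping Venue→Invites doesn't change Invites's earliest start (1); another predecessor still binds.
New critical path: Caterer→Invites = 1+14 = 15 ⇒ 15 weeks.

15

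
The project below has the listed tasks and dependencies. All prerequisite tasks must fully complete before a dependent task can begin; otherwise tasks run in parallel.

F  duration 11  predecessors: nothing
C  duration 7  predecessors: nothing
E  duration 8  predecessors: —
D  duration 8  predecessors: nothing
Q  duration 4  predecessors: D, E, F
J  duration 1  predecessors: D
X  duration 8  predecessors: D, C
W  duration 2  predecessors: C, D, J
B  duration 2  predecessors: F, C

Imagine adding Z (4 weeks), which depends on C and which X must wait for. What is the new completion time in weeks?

19

Originally the plan takes 16 weeks.
With Z inserted, X now waits for max(D, C, Z).
New critical path: C→Z→X = 7+4+8 = 19 ⇒ 19 weeks.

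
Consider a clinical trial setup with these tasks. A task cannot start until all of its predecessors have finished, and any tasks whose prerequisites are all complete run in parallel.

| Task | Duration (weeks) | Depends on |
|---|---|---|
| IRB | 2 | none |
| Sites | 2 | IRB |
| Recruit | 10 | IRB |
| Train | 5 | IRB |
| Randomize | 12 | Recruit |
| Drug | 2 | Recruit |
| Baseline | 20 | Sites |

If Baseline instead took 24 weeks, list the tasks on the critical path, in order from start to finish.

IRB, Sites, Baseline

Critical path before the change: IRB→Sites→Baseline = 2+2+20 = 24 giving 24 weeks.
Baseline is on the critical path; changing it to 24 makes that path 28 weeks.
No other chain overtakes it, so the finish is 28 weeks.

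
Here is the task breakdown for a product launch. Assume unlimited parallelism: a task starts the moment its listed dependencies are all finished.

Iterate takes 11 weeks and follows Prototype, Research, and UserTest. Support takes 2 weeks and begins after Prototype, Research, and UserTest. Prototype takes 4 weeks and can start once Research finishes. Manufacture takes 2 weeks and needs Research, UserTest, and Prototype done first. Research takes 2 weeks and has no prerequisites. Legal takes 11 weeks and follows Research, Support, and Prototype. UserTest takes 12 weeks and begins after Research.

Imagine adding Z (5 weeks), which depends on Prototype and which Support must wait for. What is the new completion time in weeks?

Originally the schedule takes 27 weeks.
With Z inserted, Support now waits for max(Prototype, Research, UserTest, Z).
New critical path: Research→UserTest→Support→Legal = 2+12+2+11 = 27 ⇒ 27 weeks.

27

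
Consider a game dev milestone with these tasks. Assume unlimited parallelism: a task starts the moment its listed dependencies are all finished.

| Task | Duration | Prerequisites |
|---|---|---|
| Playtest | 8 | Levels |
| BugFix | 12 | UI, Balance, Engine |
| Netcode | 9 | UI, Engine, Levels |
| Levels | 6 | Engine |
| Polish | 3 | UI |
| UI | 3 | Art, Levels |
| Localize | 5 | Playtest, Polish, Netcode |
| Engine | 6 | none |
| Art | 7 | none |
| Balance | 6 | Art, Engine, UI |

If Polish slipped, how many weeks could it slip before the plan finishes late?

10

Engine→Levels→UI→Balance→BugFix = 6+6+3+6+12 = 33 sets the makespan at 33 weeks.
The longest chain containing Polish totals 23 weeks.
Float = 33 − 23 = 10.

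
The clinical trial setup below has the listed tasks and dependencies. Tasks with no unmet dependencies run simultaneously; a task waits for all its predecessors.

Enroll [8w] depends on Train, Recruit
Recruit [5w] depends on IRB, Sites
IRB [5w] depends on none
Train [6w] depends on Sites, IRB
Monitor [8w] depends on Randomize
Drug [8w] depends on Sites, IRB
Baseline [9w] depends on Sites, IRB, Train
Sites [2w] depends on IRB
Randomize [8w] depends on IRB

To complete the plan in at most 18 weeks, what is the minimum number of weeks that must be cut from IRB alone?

4

Current finish: 22 weeks; target: 18.
IRB is on every critical path, so each week cut from IRB cuts the finish by one (this holds down to a finish of 18).
Need 22 − 18 = 4 weeks off IRB → IRB becomes 1 week, finish becomes 18.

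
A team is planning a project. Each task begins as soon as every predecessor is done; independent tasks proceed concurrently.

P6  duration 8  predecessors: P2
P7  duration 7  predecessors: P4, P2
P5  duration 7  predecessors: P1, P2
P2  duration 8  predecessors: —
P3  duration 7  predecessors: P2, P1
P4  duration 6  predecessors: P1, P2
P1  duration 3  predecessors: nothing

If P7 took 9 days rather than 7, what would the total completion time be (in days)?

As given, the longest chain is P2→P4→P7 = 8+6+7 = 21, so the finish is 21 days.
Since P7 is critical, the +2 change carries straight to that chain (now 23 days).
No other chain overtakes it, so the finish is 23 days.

23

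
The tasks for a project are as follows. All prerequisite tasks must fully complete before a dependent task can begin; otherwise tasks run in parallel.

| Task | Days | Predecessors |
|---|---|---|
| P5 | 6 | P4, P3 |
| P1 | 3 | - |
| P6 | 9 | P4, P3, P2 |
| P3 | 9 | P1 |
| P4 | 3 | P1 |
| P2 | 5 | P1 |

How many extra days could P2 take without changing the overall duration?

P1→P3→P6 = 3+9+9 = 21 sets the makespan at 21 days.
The longest chain containing P2 totals 17 days.
So P2 can slip 12 − 8 = 4 days.

4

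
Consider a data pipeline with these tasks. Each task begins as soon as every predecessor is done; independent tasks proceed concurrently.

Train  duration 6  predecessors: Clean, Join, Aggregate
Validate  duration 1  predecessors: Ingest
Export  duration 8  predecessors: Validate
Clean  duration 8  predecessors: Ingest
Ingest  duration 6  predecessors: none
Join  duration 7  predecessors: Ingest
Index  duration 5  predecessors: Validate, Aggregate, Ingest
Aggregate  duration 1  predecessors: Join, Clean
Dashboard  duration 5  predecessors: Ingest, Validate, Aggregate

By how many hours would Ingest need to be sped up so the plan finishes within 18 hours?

3

Current finish: 21 hours; target: 18.
Ingest is on every critical path, so each hour cut from Ingest cuts the finish by one (this holds down to a finish of 16).
Need 21 − 18 = 3 hours off Ingest → Ingest becomes 3 hours, finish becomes 18.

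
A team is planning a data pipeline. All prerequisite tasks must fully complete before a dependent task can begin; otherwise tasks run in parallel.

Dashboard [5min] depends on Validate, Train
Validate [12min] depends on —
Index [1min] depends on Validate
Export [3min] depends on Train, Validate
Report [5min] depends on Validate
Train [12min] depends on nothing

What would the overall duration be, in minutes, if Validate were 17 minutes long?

22

Baseline: Validate→Report = 12+5 = 17 → 17 minutes.
Validate is on the critical path; changing it to 17 makes that path 22 minutes.
The critical path is still Validate→Report; finish is now 22 minutes.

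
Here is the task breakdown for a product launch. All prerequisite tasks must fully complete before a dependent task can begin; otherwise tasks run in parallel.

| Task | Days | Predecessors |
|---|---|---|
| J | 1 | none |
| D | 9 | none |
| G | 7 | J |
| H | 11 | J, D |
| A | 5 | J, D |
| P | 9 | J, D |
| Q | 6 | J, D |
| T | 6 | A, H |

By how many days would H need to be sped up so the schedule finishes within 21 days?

Current finish: 26 days; target: 21.
H is on every critical path, so each day cut from H cuts the finish by one (this holds down to a finish of 20).
Need 26 − 21 = 5 days off H → H becomes 6 days, finish becomes 21.

5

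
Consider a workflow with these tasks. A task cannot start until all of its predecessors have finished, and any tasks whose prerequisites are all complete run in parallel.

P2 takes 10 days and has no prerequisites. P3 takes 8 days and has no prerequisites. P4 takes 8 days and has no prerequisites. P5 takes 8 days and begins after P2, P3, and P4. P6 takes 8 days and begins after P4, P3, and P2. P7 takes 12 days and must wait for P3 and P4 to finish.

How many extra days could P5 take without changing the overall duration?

P3→P7 = 8+12 = 20 sets the makespan at 20 days.
P5 finishes as early as 18 and must finish by 20.
So P5 can slip 20 − 18 = 2 days.

2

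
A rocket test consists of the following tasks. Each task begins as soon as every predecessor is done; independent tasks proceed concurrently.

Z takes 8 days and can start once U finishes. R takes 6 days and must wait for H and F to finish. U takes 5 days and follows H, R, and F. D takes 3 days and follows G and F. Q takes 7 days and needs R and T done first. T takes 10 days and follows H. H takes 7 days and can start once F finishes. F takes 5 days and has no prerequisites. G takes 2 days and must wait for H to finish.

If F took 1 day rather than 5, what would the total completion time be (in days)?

27

As given, the longest chain is F→H→R→U→Z = 5+7+6+5+8 = 31, so the finish is 31 days.
Since F is critical, the -4 change carries straight to that chain (now 27 days).
That remains the longest chain; total 27 days.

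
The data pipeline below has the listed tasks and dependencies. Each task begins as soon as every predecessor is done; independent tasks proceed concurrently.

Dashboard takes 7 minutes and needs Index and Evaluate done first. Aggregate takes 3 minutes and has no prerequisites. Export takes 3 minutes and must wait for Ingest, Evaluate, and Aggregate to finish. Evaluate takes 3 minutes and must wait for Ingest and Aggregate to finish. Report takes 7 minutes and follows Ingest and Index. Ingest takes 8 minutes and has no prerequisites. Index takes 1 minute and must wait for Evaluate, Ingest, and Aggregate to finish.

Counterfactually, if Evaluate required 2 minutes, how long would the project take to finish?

Critical path before the change: Ingest→Evaluate→Index→Report = 8+3+1+7 = 19 giving 19 minutes.
Evaluate lies on that path, so at 2 minutes the path becomes 18 minutes.
That remains the longest chain; total 18 minutes.

18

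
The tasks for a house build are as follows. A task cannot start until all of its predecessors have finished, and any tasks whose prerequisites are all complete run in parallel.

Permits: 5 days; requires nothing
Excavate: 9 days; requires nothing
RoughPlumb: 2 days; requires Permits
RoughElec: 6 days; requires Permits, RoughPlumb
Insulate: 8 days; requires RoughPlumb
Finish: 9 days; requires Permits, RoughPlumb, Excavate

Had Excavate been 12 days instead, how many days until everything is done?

Critical path before the change: Excavate→Finish = 9+9 = 18 giving 18 days.
Since Excavate is critical, the +3 change carries straight to that chain (now 21 days).
No other chain overtakes it, so the finish is 21 days.

21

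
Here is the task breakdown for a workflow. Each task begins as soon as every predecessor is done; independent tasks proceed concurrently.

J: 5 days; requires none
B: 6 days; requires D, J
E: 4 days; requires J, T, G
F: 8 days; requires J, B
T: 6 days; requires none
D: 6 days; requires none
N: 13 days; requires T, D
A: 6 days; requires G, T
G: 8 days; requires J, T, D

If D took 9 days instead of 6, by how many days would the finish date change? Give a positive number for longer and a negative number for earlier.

Actual critical path: D→G→A = 6+8+6 = 20 ⇒ 20 days.
D is on the critical path; changing it to 9 makes that path 23 days.
No other chain overtakes it, so the finish is 23 days.
Change in finish: 23 − 20 = +3 days.

3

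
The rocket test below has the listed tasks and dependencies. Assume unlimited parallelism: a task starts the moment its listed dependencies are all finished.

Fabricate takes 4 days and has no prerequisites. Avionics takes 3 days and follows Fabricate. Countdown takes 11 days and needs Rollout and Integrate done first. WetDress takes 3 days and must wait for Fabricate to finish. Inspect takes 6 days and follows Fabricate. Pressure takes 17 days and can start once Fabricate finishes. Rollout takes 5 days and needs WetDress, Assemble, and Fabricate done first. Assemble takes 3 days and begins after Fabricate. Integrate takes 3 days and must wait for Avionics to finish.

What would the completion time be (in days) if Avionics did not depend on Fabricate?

With the dependency in place, Fabricate→Assemble→Rollout→Countdown = 4+3+5+11 = 23 sets the finish at 23 days.
Without Fabricate→Avionics, Avionics's earliest start moves from 4 to 0.
After: Fabricate→Assemble→Rollout→Countdown = 4+3+5+11 = 23 → 23 days.

23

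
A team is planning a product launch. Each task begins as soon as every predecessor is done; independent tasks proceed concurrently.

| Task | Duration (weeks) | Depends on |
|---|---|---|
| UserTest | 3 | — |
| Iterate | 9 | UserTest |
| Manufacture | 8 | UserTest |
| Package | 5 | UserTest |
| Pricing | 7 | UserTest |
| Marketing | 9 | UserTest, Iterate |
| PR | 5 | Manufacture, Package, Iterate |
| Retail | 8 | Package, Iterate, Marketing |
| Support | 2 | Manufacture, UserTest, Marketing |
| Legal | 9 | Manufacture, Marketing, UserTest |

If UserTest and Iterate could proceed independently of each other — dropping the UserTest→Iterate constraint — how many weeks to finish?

27

Original critical path: UserTest→Iterate→Marketing→Legal = 3+9+9+9 = 30 ⇒ 30 weeks.
Without UserTest→Iterate, Iterate's earliest start moves from 3 to 0.
After: Iterate→Marketing→Legal = 9+9+9 = 27 → 27 weeks.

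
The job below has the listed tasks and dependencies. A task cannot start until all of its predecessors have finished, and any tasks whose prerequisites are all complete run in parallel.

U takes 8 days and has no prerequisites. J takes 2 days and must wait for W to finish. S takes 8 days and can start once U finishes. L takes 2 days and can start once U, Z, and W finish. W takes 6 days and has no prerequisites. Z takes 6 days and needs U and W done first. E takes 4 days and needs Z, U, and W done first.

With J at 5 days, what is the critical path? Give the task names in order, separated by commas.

Baseline: U→Z→E = 8+6+4 = 18 → 18 days.
J has 10 days of float (longest path through it is 8).
No other chain overtakes it, so the finish is 18 days.

U, Z, E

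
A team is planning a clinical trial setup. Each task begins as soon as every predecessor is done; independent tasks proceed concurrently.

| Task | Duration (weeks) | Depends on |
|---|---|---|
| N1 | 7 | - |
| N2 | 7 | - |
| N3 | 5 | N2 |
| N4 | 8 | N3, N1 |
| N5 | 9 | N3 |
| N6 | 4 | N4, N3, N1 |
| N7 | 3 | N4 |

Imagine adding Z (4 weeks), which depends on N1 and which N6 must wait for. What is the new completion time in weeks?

24

Originally the project takes 24 weeks.
With Z inserted, N6 now waits for max(N4, N3, N1, Z).
New critical path: N2→N3→N4→N6 = 7+5+8+4 = 24 ⇒ 24 weeks.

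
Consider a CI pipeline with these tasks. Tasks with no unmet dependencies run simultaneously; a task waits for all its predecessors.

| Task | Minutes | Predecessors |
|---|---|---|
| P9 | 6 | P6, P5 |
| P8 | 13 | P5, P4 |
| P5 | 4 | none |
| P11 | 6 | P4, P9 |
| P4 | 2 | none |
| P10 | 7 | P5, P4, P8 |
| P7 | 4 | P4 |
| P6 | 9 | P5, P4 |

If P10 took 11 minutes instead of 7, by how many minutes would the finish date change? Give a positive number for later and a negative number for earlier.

As given, the longest chain is P5→P6→P9→P11 = 4+9+6+6 = 25, so the finish is 25 minutes.
P10 is off the critical path — its longest chain is 24 minutes, giving 1 of slack.
The binding chain switches to P5→P8→P10 = 4+13+11 = 28; finish 28 minutes.
Change in finish: 28 − 25 = +3 minutes.

3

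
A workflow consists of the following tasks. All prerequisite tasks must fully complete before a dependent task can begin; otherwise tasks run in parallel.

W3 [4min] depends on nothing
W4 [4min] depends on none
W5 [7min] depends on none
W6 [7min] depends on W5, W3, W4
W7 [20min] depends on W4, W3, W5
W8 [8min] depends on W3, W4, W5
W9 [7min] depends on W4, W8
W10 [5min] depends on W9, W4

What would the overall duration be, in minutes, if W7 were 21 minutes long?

Actual critical path: W5→W7 = 7+20 = 27 ⇒ 27 minutes.
Since W7 is critical, the +1 change carries straight to that chain (now 28 minutes).
The critical path is still W5→W7; finish is now 28 minutes.

28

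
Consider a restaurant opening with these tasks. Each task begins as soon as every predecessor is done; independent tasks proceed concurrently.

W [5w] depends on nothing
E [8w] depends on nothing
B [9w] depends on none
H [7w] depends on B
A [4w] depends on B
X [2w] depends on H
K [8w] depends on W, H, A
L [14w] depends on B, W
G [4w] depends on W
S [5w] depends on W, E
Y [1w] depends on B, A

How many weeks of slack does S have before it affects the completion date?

B→H→K = 9+7+8 = 24 sets the makespan at 24 weeks.
S finishes as early as 13 and must finish by 24.
Float = 24 − 13 = 11.

11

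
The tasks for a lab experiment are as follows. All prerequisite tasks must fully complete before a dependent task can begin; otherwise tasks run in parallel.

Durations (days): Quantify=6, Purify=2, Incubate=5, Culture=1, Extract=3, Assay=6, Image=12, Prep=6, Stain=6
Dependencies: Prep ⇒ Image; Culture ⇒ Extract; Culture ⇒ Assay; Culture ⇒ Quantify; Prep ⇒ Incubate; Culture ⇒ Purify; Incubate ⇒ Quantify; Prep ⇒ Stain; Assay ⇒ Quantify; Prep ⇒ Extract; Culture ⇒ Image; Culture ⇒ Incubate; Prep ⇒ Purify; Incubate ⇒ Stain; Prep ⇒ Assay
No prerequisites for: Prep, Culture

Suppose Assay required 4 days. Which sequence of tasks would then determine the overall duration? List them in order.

As given, the longest chain is Prep→Assay→Quantify = 6+6+6 = 18, so the finish is 18 days.
Since Assay is critical, the -2 change carries straight to that chain (now 16 days).
The binding chain switches to Prep→Image = 6+12 = 18; finish 18 days.

Prep, Image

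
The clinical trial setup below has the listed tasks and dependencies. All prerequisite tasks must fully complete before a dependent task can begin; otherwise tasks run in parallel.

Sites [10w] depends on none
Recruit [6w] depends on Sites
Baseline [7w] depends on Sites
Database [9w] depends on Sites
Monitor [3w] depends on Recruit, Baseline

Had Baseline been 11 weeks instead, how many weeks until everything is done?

As given, the longest chain is Sites→Baseline→Monitor = 10+7+3 = 20, so the finish is 20 weeks.
Since Baseline is critical, the +4 change carries straight to that chain (now 24 weeks).
That remains the longest chain; total 24 weeks.

24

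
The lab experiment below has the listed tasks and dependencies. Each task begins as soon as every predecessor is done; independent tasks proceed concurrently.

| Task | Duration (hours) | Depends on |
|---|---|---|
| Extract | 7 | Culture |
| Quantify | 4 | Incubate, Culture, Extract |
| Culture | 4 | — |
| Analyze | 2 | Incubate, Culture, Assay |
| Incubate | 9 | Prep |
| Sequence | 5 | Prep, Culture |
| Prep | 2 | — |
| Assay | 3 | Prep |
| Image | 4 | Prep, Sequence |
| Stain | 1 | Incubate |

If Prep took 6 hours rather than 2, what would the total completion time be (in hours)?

19

As given, the longest chain is Prep→Incubate→Quantify = 2+9+4 = 15, so the finish is 15 hours.
Since Prep is critical, the +4 change carries straight to that chain (now 19 hours).
The critical path is still Prep→Incubate→Quantify; finish is now 19 hours.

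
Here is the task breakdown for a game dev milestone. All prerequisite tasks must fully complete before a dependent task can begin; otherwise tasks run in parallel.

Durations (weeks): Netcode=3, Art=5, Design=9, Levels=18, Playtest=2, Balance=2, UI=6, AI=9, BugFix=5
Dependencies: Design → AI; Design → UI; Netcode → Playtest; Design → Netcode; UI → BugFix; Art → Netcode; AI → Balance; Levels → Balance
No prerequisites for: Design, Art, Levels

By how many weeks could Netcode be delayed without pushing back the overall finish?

6

Design→AI→Balance = 9+9+2 = 20 sets the makespan at 20 weeks.
Netcode finishes as early as 12 and must finish by 18.
So Netcode can slip 18 − 12 = 6 weeks.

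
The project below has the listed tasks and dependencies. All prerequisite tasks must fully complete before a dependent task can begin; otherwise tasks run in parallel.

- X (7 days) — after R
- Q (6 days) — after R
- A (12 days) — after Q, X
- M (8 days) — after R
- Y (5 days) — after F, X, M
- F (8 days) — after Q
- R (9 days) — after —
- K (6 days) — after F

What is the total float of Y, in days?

1

R→Q→F→K = 9+6+8+6 = 29 sets the makespan at 29 days.
Longest path through Y: 28 days (earliest finish 28, latest finish 29).
So Y can slip 29 − 28 = 1 day.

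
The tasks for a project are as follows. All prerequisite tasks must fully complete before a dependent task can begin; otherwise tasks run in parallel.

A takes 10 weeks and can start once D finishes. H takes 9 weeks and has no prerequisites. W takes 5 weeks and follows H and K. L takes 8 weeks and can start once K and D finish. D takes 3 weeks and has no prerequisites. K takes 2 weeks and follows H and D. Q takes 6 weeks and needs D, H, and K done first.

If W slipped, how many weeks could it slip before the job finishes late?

Critical path: H→K→L = 9+2+8 = 19, so the finish is 19 weeks.
Longest path through W: 16 weeks (earliest finish 16, latest finish 19).
Slack of W = 14 − 11 = 3 weeks.

3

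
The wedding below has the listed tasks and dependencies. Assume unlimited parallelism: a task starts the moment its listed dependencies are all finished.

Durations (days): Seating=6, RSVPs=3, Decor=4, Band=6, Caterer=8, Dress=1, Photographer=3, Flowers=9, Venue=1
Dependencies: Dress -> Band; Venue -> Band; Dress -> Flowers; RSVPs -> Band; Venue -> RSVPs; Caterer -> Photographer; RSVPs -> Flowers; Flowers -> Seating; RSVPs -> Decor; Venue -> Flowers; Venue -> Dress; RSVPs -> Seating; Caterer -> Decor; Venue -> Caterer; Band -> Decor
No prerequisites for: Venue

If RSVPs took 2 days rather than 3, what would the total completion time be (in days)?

The binding path is Venue→RSVPs→Flowers→Seating = 1+3+9+6 = 19; finish at 19 days.
RSVPs lies on that path, so at 2 days the path becomes 18 days.
That remains the longest chain; total 18 days.

18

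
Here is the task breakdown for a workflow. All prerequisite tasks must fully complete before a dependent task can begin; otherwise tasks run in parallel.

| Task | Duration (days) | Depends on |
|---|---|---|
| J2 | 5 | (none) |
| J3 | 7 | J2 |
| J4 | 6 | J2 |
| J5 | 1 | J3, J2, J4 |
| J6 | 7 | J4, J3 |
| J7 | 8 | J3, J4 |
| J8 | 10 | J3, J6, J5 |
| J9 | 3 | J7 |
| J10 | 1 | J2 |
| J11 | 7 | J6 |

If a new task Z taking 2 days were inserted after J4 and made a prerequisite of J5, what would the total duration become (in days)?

29

Originally the project takes 29 days.
With Z inserted, J5 now waits for max(J3, J2, J4, Z).
New critical path: J2→J3→J6→J8 = 5+7+7+10 = 29 ⇒ 29 days.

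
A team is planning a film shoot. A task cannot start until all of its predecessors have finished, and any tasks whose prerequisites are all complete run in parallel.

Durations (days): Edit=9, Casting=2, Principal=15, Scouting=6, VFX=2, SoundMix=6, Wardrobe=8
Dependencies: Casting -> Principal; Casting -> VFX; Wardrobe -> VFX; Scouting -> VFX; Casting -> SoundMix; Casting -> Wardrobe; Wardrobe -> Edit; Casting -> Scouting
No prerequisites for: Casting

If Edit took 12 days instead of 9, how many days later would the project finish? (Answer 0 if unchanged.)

Baseline: Casting→Wardrobe→Edit = 2+8+9 = 19 → 19 days.
Edit lies on that path, so at 12 days the path becomes 22 days.
That remains the longest chain; total 22 days.
Change in finish: 22 − 19 = +3 days.

3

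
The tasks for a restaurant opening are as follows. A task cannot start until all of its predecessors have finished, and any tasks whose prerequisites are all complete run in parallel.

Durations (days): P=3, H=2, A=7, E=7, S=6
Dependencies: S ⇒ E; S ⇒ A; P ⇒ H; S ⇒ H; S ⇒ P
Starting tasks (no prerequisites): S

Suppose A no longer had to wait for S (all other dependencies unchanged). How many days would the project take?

Original critical path: S→A = 6+7 = 13 ⇒ 13 days.
Without S→A, A's earliest start moves from 6 to 0.
The longest chain is now S→E = 6+7 = 13, so the project takes 13 days.

13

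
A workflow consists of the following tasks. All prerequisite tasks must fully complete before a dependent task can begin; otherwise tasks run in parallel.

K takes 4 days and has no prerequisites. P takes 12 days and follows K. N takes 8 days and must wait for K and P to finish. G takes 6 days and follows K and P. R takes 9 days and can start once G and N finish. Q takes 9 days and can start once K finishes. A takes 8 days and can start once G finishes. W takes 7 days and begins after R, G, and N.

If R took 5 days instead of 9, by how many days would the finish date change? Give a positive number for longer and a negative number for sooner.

-4

Actual critical path: K→P→N→R→W = 4+12+8+9+7 = 40 ⇒ 40 days.
R is on the critical path; changing it to 5 makes that path 36 days.
No other chain overtakes it, so the finish is 36 days.
Change in finish: 36 − 40 = -4 days.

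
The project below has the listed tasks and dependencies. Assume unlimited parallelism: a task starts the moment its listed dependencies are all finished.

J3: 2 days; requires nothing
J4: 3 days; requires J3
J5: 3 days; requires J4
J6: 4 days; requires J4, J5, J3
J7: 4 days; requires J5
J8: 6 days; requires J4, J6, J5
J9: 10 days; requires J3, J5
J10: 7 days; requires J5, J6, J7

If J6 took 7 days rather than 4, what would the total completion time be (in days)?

Baseline: J3→J4→J5→J6→J10 = 2+3+3+4+7 = 19 → 19 days.
Since J6 is critical, the +3 change carries straight to that chain (now 22 days).
No other chain overtakes it, so the finish is 22 days.

22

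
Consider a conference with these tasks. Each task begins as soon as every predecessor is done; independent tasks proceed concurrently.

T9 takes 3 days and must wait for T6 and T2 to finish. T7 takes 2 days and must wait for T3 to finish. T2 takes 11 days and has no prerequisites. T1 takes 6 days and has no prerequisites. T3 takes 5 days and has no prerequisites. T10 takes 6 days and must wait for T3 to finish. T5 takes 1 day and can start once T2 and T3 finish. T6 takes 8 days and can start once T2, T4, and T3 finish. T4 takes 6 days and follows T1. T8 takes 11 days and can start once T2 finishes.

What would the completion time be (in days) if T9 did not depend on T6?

Before: longest chain T1→T4→T6→T9 = 6+6+8+3 = 23, finish 23.
Without T6→T9, T9's earliest start moves from 20 to 11.
After: T2→T8 = 11+11 = 22 → 22 days.

22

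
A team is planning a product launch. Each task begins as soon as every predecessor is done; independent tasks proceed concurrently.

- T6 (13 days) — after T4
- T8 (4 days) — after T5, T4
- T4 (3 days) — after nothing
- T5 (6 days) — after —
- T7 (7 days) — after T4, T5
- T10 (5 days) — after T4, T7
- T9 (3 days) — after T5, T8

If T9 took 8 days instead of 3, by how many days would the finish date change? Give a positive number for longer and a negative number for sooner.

0

As given, the longest chain is T5→T7→T10 = 6+7+5 = 18, so the finish is 18 days.
T9 has 5 days of float (longest path through it is 13).
No other chain overtakes it, so the finish is 18 days.
Change in finish: 18 − 18 = +0 days.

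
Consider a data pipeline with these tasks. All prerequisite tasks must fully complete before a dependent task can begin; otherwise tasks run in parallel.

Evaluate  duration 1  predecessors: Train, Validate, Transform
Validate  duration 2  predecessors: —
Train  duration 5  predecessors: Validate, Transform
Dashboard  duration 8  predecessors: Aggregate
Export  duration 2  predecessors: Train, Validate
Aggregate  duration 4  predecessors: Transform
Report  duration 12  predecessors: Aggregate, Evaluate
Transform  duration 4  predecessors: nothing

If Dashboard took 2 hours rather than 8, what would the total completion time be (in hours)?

Critical path before the change: Transform→Train→Evaluate→Report = 4+5+1+12 = 22 giving 22 hours.
Dashboard has 6 hours of float (longest path through it is 16).
That remains the longest chain; total 22 hours.

22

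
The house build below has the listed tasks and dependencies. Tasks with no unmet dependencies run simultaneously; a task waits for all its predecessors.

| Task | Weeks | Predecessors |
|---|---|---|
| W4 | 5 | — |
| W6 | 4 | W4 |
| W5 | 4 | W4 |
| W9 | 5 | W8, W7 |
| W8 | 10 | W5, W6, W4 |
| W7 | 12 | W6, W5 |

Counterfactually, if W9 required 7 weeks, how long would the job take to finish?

Critical path before the change: W4→W5→W7→W9 = 5+4+12+5 = 26 giving 26 weeks.
W9 lies on that path, so at 7 weeks the path becomes 28 weeks.
That remains the longest chain; total 28 weeks.

28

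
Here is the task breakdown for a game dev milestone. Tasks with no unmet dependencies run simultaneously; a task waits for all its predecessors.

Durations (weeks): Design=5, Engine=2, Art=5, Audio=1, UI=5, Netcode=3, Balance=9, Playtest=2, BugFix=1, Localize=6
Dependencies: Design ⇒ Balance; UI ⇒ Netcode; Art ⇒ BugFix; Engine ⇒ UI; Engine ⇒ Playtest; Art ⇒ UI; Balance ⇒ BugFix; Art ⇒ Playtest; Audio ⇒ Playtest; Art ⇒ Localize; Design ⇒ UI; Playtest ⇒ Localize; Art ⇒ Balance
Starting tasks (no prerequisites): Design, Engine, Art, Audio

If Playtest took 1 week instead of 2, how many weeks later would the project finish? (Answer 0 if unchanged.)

0

Actual critical path: Design→Balance→BugFix = 5+9+1 = 15 ⇒ 15 weeks.
The longest path through Playtest is only 13 weeks, so Playtest has float 2.
That remains the longest chain; total 15 weeks.
Change in finish: 15 − 15 = +0 weeks.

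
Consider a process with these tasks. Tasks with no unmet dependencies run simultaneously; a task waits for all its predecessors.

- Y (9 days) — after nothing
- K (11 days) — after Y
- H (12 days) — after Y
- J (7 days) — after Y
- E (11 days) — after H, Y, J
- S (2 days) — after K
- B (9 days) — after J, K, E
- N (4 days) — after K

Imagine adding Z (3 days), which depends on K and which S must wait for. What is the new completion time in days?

41

Originally the plan takes 41 days.
With Z inserted, S now waits for max(K, Z).
New critical path: Y→H→E→B = 9+12+11+9 = 41 ⇒ 41 days.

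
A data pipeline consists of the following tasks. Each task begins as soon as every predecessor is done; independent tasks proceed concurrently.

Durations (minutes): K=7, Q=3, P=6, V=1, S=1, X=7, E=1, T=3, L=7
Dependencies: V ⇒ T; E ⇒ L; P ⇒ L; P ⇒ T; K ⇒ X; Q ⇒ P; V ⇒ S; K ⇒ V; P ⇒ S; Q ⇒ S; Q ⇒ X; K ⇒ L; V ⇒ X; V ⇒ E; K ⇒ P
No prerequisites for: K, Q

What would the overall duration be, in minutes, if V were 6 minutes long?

21

Baseline: K→P→L = 7+6+7 = 20 → 20 minutes.
The longest path through V is only 16 minutes, so V has float 4.
The binding chain switches to K→V→E→L = 7+6+1+7 = 21; finish 21 minutes.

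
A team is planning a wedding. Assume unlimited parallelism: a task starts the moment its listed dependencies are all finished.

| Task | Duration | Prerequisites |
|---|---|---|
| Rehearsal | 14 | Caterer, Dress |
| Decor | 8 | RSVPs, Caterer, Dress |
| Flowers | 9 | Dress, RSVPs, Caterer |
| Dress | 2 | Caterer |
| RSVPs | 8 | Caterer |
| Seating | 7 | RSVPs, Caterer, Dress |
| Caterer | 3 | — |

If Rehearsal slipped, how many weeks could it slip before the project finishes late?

Caterer→RSVPs→Flowers = 3+8+9 = 20 sets the makespan at 20 weeks.
Longest path through Rehearsal: 19 weeks (earliest finish 19, latest finish 20).
So Rehearsal can slip 20 − 19 = 1 week.

1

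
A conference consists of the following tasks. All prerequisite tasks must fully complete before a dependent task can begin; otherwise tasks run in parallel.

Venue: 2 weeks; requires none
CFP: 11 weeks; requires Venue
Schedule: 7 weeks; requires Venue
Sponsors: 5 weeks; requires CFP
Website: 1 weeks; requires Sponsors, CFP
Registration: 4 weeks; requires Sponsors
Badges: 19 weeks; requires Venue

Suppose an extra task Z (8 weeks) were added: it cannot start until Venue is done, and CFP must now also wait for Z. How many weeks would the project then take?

30

Originally the project takes 22 weeks.
With Z inserted, CFP now waits for max(Venue, Z).
New critical path: Venue→Z→CFP→Sponsors→Registration = 2+8+11+5+4 = 30 ⇒ 30 weeks.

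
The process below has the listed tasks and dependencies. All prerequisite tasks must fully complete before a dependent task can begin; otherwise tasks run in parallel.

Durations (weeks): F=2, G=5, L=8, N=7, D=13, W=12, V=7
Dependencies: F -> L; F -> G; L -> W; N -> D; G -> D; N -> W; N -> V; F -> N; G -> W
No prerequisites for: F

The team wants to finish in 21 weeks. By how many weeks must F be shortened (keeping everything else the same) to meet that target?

1

Current finish: 22 weeks; target: 21.
F is on every critical path, so each week cut from F cuts the finish by one (this holds down to a finish of 21).
Need 22 − 21 = 1 week off F → F becomes 1 week, finish becomes 21.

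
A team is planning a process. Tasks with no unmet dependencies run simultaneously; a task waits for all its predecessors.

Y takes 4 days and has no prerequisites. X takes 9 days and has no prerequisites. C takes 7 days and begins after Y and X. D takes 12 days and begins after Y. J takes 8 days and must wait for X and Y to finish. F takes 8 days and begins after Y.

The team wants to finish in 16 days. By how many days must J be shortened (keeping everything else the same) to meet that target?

Current finish: 17 days; target: 16.
J is on every critical path, so each day cut from J cuts the finish by one (this holds down to a finish of 16).
Need 17 − 16 = 1 day off J → J becomes 7 days, finish becomes 16.

1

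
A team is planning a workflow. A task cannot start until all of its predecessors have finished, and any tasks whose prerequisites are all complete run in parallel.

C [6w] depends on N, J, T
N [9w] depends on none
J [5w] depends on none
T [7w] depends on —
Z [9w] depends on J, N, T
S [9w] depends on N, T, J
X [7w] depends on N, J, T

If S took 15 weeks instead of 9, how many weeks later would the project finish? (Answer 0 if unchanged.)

6

Baseline: N→S = 9+9 = 18 → 18 weeks.
Since S is critical, the +6 change carries straight to that chain (now 24 weeks).
No other chain overtakes it, so the finish is 24 weeks.
Change in finish: 24 − 18 = +6 weeks.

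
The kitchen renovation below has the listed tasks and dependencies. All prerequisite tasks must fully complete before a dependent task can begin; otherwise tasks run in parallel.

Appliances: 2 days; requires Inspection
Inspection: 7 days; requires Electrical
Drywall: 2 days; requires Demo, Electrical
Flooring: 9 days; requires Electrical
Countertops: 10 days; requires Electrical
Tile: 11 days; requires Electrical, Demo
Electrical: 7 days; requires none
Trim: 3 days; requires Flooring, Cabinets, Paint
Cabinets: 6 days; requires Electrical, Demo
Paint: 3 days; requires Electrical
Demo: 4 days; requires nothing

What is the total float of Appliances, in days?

3

Electrical→Flooring→Trim = 7+9+3 = 19 sets the makespan at 19 days.
Appliances finishes as early as 16 and must finish by 19.
Float = 19 − 16 = 3.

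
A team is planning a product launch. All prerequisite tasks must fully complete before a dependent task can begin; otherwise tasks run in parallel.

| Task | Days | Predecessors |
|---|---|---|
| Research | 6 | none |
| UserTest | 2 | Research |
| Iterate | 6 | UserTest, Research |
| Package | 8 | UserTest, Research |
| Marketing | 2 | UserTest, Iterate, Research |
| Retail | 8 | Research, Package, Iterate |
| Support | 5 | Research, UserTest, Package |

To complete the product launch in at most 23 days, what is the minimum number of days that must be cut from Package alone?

Current finish: 24 days; target: 23.
Package is on every critical path, so each day cut from Package cuts the finish by one (this holds down to a finish of 22).
Need 24 − 23 = 1 day off Package → Package becomes 7 days, finish becomes 23.

1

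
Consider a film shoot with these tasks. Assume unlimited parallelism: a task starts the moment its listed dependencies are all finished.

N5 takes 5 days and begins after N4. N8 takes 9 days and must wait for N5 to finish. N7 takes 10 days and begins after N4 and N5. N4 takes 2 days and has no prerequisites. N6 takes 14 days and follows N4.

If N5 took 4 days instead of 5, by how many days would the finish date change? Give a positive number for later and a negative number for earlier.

-1

Baseline: N4→N5→N7 = 2+5+10 = 17 → 17 days.
N5 is on the critical path; changing it to 4 makes that path 16 days.
The critical path is still N4→N5→N7; finish is now 16 days.
Change in finish: 16 − 17 = -1 days.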